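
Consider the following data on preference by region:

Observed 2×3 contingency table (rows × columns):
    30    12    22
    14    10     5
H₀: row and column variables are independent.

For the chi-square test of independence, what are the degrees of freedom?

degrees of freedom = 2

df = (r−1)(c−1) = (2−1)·(3−1) = 2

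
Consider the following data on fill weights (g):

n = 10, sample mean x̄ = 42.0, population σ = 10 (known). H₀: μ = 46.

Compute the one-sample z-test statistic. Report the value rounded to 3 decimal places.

test statistic = -1.265

SE = σ/√n = 10/√10 = 3.1623
z = (x̄−μ₀)/SE = (42.0−46)/3.1623 = -1.2649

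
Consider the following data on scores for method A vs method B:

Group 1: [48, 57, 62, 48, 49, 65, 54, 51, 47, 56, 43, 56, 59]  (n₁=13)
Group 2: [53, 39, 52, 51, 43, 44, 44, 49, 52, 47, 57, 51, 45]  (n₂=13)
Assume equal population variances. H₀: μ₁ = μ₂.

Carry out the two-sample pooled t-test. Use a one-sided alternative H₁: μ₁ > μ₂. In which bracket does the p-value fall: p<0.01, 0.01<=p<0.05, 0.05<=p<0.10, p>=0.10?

x̄₁=53.462, s₁=6.450, n₁=13
x̄₂=48.231, s₂=5.036, n₂=13
s_p² = [12·6.450² + 12·5.036²]/24 = 33.4808
SE = √(s_p²·(1/13+1/13)) = 2.2696
t = (53.462−48.231)/2.2696 = 2.3048
df = 24
p-value (one-sided, H₁ greater) = 0.01507
→ bracket: 0.01<=p<0.05

p-value bracket: 0.01<=p<0.05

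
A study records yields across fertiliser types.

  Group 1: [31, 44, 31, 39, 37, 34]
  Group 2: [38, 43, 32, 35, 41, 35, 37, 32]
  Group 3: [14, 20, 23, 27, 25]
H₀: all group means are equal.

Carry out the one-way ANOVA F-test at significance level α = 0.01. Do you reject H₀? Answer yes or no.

reject H₀: yes

Group means [36.00, 36.62, 21.80], grand mean 32.526
SSB = Σnᵢ(x̄ᵢ−x̄)² = 782.062; SSW = ΣΣ(x−x̄ᵢ)² = 340.675
MSB = 782.062/2 = 391.0309; MSW = 340.675/16 = 21.2922
F = MSB/MSW = 18.3650
df = (2, 16)
p-value (upper-tail) = 0.00007
At α=0.01: p < α → reject H₀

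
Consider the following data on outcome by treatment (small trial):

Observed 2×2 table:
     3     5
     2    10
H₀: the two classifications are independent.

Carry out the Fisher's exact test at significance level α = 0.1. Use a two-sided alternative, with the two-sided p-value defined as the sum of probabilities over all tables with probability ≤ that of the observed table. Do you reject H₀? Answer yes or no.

reject H₀: no

Margins: r₁=8, r₂=12, c₁=5, c₂=15, n=20
p_obs = C(8,3)·C(12,2)/C(20,5); sum pmf over tables with pmf ≤ p_obs
p-value (two-sided) = 0.34727
At α=0.1: p ≥ α → fail to reject H₀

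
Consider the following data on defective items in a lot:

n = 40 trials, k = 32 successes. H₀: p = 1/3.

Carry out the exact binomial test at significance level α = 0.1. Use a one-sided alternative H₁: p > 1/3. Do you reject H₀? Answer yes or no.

Exact binomial: n=40, k=32, p₀=1/3=0.3333
P(X≥32) from Σ C(n,i)·p₀^i·(1−p₀)^(n−i)
p-value (one-sided, H₁ greater) = 0.00000
At α=0.1: p < α → reject H₀

reject H₀: yes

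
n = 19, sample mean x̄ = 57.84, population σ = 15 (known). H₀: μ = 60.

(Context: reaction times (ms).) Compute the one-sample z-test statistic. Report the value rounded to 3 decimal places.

test statistic = -0.628

SE = σ/√n = 15/√19 = 3.4412
z = (x̄−μ₀)/SE = (57.84−60)/3.4412 = -0.6277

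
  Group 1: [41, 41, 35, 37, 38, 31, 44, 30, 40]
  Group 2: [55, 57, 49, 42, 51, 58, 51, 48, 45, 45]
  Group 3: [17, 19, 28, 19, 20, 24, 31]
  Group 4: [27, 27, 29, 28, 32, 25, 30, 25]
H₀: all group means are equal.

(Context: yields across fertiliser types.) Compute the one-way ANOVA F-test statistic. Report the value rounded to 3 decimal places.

test statistic = 58.979

Group means [37.44, 50.10, 22.57, 27.88], grand mean 35.853
SSB = Σnᵢ(x̄ᵢ−x̄)² = 3796.553; SSW = ΣΣ(x−x̄ᵢ)² = 643.712
MSB = 3796.553/3 = 1265.5177; MSW = 643.712/30 = 21.4571
F = MSB/MSW = 58.9791
df = (3, 30)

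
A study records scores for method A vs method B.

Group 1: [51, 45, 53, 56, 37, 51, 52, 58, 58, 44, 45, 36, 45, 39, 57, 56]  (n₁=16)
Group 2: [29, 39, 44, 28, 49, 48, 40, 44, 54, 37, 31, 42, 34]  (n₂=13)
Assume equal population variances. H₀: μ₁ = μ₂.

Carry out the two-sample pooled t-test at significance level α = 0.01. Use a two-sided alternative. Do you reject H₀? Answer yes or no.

reject H₀: yes

x̄₁=48.938, s₁=7.496, n₁=16
x̄₂=39.923, s₂=8.005, n₂=13
s_p² = [15·7.496² + 12·8.005²]/27 = 59.6985
SE = √(s_p²·(1/16+1/13)) = 2.8850
t = (48.938−39.923)/2.8850 = 3.1246
df = 27
p-value (two-sided) = 0.00422
At α=0.01: p < α → reject H₀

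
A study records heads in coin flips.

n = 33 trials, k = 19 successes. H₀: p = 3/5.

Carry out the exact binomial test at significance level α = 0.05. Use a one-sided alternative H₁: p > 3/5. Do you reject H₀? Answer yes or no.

reject H₀: no

Exact binomial: n=33, k=19, p₀=3/5=0.6000
P(X≥19) from Σ C(n,i)·p₀^i·(1−p₀)^(n−i)
p-value (one-sided, H₁ greater) = 0.68097
At α=0.05: p ≥ α → fail to reject H₀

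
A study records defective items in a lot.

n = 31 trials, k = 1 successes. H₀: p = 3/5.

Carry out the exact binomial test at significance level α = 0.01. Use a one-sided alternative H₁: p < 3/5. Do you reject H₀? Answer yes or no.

reject H₀: yes

Exact binomial: n=31, k=1, p₀=3/5=0.6000
P(X≤1) from Σ C(n,i)·p₀^i·(1−p₀)^(n−i)
p-value (one-sided, H₁ less) = 0.00000
At α=0.01: p < α → reject H₀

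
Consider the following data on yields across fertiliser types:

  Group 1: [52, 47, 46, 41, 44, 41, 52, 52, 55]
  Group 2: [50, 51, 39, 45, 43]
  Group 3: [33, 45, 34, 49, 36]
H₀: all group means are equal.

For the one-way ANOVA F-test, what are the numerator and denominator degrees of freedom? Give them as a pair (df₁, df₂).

k = 3 groups, N = 19 total
df = (k−1, N−k) = (3−1, 19−3) = (2, 16)

degrees of freedom = [2, 16]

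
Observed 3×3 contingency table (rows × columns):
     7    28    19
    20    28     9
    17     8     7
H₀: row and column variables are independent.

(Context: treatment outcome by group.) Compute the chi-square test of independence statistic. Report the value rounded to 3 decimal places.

Row totals [54, 57, 32], col totals [44, 64, 35], n=143
χ² = (7−16.62)²/16.62 + (28−24.17)²/24.17 + (19−13.22)²/13.22 + (20−17.54)²/17.54 + (28−25.51)²/25.51 + (9−13.95)²/13.95 + (17−9.85)²/9.85 + (8−14.32)²/14.32 + (7−7.83)²/7.83 = 19.1247
df = 4

test statistic = 19.125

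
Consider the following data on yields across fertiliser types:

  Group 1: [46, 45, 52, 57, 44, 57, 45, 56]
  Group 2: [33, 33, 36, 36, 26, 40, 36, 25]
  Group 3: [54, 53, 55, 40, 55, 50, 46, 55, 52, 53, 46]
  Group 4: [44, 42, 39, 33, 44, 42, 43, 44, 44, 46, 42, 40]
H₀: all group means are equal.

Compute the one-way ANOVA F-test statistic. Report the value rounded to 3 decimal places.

test statistic = 26.745

Group means [50.25, 33.12, 50.82, 41.92], grand mean 44.333
SSB = Σnᵢ(x̄ᵢ−x̄)² = 1817.739; SSW = ΣΣ(x−x̄ᵢ)² = 792.928
MSB = 1817.739/3 = 605.9129; MSW = 792.928/35 = 22.6551
F = MSB/MSW = 26.7451
df = (3, 35)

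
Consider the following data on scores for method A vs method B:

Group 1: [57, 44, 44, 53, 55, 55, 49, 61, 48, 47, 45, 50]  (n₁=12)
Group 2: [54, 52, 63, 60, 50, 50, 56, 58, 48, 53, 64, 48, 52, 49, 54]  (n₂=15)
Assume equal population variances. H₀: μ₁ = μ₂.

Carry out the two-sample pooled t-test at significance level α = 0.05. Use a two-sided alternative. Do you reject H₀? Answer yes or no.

reject H₀: no

x̄₁=50.667, s₁=5.516, n₁=12
x̄₂=54.067, s₂=5.175, n₂=15
s_p² = [11·5.516² + 14·5.175²]/25 = 28.3840
SE = √(s_p²·(1/12+1/15)) = 2.0634
t = (50.667−54.067)/2.0634 = -1.6478
df = 25
p-value (two-sided) = 0.11191
At α=0.05: p ≥ α → fail to reject H₀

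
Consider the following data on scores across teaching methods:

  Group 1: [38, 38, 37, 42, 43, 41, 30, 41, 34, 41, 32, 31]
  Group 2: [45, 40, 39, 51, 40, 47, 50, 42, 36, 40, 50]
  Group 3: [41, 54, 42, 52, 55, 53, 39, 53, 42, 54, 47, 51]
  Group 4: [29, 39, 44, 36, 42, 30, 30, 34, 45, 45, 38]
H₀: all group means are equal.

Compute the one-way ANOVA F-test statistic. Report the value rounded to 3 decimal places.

test statistic = 11.417

Group means [37.33, 43.64, 48.58, 37.45], grand mean 41.804
SSB = Σnᵢ(x̄ᵢ−x̄)² = 1036.383; SSW = ΣΣ(x−x̄ᵢ)² = 1270.856
MSB = 1036.383/3 = 345.4610; MSW = 1270.856/42 = 30.2585
F = MSB/MSW = 11.4170
df = (3, 42)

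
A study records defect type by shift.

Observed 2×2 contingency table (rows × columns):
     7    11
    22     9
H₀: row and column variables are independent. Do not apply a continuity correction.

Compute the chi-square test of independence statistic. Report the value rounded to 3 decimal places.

test statistic = 4.851

Row totals [18, 31], col totals [29, 20], n=49
χ² = (7−10.65)²/10.65 + (11−7.35)²/7.35 + (22−18.35)²/18.35 + (9−12.65)²/12.65 = 4.8511
df = 1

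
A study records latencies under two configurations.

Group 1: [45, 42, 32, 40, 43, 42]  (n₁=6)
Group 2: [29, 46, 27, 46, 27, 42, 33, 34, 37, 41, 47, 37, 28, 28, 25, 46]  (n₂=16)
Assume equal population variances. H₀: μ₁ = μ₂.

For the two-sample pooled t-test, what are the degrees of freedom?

df = n₁ + n₂ − 2 = 6 + 16 − 2 = 20

degrees of freedom = 20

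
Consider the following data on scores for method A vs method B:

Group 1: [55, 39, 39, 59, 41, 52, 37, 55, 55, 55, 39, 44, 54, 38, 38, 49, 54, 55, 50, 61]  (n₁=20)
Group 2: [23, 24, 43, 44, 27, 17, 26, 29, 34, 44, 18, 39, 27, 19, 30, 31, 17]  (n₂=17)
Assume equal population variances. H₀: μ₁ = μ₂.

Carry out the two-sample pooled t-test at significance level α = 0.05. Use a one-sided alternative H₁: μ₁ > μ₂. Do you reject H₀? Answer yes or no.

x̄₁=48.450, s₁=8.121, n₁=20
x̄₂=28.941, s₂=9.230, n₂=17
s_p² = [19·8.121² + 16·9.230²]/35 = 74.7397
SE = √(s_p²·(1/20+1/17)) = 2.8519
t = (48.450−28.941)/2.8519 = 6.8406
df = 35
p-value (one-sided, H₁ greater) = 0.00000
At α=0.05: p < α → reject H₀

reject H₀: yes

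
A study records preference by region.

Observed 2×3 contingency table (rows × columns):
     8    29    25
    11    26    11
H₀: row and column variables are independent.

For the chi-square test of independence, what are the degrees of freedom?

df = (r−1)(c−1) = (2−1)·(3−1) = 2

degrees of freedom = 2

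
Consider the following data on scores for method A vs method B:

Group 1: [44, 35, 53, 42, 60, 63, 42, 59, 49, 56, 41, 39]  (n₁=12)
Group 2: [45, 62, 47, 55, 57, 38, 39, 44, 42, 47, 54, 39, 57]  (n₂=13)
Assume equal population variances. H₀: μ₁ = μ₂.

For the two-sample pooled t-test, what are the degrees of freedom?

degrees of freedom = 23

df = n₁ + n₂ − 2 = 12 + 13 − 2 = 23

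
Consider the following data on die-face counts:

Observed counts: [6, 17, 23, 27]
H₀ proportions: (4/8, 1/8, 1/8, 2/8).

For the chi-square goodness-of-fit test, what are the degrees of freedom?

degrees of freedom = 3

df = k − 1 = 4 − 1 = 3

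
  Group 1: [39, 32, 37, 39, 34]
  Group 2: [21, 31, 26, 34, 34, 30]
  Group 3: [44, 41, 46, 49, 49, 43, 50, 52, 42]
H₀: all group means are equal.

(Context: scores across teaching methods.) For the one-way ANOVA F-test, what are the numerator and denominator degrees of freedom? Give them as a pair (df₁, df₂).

k = 3 groups, N = 20 total
df = (k−1, N−k) = (3−1, 20−3) = (2, 17)

degrees of freedom = [2, 17]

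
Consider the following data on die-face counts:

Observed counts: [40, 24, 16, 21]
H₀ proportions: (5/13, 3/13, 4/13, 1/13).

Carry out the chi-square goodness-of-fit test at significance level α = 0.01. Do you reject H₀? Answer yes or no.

n = 101; E_i = n·p_i = [38.85, 23.31, 31.08, 7.77]
χ² = (40−38.85)²/38.85 + (24−23.31)²/23.31 + (16−31.08)²/31.08 + (21−7.77)²/7.77 = 29.9010
df = 3
p-value (upper-tail) = 0.00000
At α=0.01: p < α → reject H₀

reject H₀: yes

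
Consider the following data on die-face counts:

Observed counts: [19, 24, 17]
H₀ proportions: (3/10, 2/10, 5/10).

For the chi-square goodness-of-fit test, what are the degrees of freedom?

degrees of freedom = 2

df = k − 1 = 3 − 1 = 2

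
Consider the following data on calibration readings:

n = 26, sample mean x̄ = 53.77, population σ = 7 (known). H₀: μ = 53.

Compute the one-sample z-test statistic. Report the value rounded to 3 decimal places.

SE = σ/√n = 7/√26 = 1.3728
z = (x̄−μ₀)/SE = (53.77−53)/1.3728 = 0.5609

test statistic = 0.561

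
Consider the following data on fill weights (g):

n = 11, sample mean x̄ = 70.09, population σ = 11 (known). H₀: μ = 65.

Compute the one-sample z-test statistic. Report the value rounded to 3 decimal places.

SE = σ/√n = 11/√11 = 3.3166
z = (x̄−μ₀)/SE = (70.09−65)/3.3166 = 1.5347

test statistic = 1.535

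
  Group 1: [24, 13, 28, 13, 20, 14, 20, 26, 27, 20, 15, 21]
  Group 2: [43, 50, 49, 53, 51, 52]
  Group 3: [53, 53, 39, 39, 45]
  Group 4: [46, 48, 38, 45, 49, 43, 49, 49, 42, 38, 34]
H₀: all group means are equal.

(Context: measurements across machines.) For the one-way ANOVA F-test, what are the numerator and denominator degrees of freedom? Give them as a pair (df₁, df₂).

k = 4 groups, N = 34 total
df = (k−1, N−k) = (4−1, 34−4) = (3, 30)

degrees of freedom = [3, 30]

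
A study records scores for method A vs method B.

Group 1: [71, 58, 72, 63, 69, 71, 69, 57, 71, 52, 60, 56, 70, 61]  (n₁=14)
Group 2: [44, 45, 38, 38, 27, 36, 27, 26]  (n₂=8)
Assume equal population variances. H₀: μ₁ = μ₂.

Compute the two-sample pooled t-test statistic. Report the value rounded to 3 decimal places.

x̄₁=64.286, s₁=6.877, n₁=14
x̄₂=35.125, s₂=7.643, n₂=8
s_p² = [13·6.877² + 7·7.643²]/20 = 51.1866
SE = √(s_p²·(1/14+1/8)) = 3.1709
t = (64.286−35.125)/3.1709 = 9.1964
df = 20

test statistic = 9.196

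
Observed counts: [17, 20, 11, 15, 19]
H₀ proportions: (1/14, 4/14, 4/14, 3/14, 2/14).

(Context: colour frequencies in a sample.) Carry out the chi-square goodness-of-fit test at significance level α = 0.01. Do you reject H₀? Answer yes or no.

n = 82; E_i = n·p_i = [5.86, 23.43, 23.43, 17.57, 11.71]
χ² = (17−5.86)²/5.86 + (20−23.43)²/23.43 + (11−23.43)²/23.43 + (15−17.57)²/17.57 + (19−11.71)²/11.71 = 33.2012
df = 4
p-value (upper-tail) = 0.00000
At α=0.01: p < α → reject H₀

reject H₀: yes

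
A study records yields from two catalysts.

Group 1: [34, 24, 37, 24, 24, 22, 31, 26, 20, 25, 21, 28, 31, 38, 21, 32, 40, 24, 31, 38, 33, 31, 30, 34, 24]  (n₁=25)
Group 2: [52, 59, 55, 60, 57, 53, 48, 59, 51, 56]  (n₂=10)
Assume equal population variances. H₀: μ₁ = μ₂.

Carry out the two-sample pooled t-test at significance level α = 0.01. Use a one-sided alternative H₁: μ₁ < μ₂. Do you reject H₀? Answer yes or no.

reject H₀: yes

x̄₁=28.920, s₁=5.944, n₁=25
x̄₂=55.000, s₂=3.944, n₂=10
s_p² = [24·5.944² + 9·3.944²]/33 = 29.9345
SE = √(s_p²·(1/25+1/10)) = 2.0472
t = (28.920−55.000)/2.0472 = -12.7396
df = 33
p-value (one-sided, H₁ less) = 0.00000
At α=0.01: p < α → reject H₀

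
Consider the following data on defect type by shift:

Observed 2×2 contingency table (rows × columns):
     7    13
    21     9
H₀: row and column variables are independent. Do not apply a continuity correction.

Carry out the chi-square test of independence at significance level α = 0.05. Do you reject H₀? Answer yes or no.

Row totals [20, 30], col totals [28, 22], n=50
χ² = (7−11.20)²/11.20 + (13−8.80)²/8.80 + (21−16.80)²/16.80 + (9−13.20)²/13.20 = 5.9659
df = 1
p-value (upper-tail) = 0.01459
At α=0.05: p < α → reject H₀

reject H₀: yes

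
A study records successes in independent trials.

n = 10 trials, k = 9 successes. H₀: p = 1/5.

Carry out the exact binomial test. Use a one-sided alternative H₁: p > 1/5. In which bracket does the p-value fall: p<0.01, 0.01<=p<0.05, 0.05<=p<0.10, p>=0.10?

Exact binomial: n=10, k=9, p₀=1/5=0.2000
P(X≥9) from Σ C(n,i)·p₀^i·(1−p₀)^(n−i)
p-value (one-sided, H₁ greater) = 0.00000
→ bracket: p<0.01

p-value bracket: p<0.01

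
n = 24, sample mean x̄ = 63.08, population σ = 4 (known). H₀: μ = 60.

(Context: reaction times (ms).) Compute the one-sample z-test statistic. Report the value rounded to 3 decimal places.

test statistic = 3.772

SE = σ/√n = 4/√24 = 0.8165
z = (x̄−μ₀)/SE = (63.08−60)/0.8165 = 3.7722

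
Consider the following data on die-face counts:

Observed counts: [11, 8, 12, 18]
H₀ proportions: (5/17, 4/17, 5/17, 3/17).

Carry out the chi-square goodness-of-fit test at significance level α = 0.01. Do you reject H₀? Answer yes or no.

reject H₀: yes

n = 49; E_i = n·p_i = [14.41, 11.53, 14.41, 8.65]
χ² = (11−14.41)²/14.41 + (8−11.53)²/11.53 + (12−14.41)²/14.41 + (18−8.65)²/8.65 = 12.4082
df = 3
p-value (upper-tail) = 0.00611
At α=0.01: p < α → reject H₀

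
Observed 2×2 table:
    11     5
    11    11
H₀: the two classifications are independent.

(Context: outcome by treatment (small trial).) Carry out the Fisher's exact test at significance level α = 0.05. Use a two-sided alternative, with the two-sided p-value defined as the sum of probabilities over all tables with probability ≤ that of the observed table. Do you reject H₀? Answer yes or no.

Margins: r₁=16, r₂=22, c₁=22, c₂=16, n=38
p_obs = C(16,11)·C(22,11)/C(38,22); sum pmf over tables with pmf ≤ p_obs
p-value (two-sided) = 0.32625
At α=0.05: p ≥ α → fail to reject H₀

reject H₀: no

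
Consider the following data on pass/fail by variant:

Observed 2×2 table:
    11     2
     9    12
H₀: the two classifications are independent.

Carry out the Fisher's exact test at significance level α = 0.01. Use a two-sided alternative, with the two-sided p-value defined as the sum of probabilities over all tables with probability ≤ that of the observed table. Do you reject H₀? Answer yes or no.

Margins: r₁=13, r₂=21, c₁=20, c₂=14, n=34
p_obs = C(13,11)·C(21,9)/C(34,20); sum pmf over tables with pmf ≤ p_obs
p-value (two-sided) = 0.03021
At α=0.01: p ≥ α → fail to reject H₀

reject H₀: no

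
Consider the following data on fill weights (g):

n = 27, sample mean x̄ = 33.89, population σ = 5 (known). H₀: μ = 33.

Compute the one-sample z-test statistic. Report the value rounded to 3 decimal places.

test statistic = 0.925

SE = σ/√n = 5/√27 = 0.9623
z = (x̄−μ₀)/SE = (33.89−33)/0.9623 = 0.9249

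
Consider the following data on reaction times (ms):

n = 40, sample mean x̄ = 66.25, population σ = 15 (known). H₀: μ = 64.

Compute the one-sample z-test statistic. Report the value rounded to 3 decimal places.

test statistic = 0.949

SE = σ/√n = 15/√40 = 2.3717
z = (x̄−μ₀)/SE = (66.25−64)/2.3717 = 0.9487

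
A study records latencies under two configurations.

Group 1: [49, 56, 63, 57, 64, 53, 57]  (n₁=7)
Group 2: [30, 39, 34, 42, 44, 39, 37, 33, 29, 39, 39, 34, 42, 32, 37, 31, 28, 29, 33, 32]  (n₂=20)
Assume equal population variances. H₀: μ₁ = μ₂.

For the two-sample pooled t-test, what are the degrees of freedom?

degrees of freedom = 25

df = n₁ + n₂ − 2 = 7 + 20 − 2 = 25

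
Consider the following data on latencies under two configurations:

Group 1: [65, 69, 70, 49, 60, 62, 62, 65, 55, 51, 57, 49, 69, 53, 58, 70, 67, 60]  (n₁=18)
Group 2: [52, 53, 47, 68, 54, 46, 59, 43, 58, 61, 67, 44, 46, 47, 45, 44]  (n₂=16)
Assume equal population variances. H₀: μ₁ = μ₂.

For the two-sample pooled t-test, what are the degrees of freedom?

df = n₁ + n₂ − 2 = 18 + 16 − 2 = 32

degrees of freedom = 32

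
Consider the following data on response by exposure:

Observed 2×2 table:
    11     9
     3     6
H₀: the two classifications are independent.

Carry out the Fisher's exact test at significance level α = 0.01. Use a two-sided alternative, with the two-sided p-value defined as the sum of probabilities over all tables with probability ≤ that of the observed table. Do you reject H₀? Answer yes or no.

Margins: r₁=20, r₂=9, c₁=14, c₂=15, n=29
p_obs = C(20,11)·C(9,3)/C(29,14); sum pmf over tables with pmf ≤ p_obs
p-value (two-sided) = 0.42699
At α=0.01: p ≥ α → fail to reject H₀

reject H₀: no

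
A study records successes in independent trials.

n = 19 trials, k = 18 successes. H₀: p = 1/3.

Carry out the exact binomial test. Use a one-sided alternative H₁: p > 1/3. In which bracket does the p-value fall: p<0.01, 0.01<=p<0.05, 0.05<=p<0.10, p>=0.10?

p-value bracket: p<0.01

Exact binomial: n=19, k=18, p₀=1/3=0.3333
P(X≥18) from Σ C(n,i)·p₀^i·(1−p₀)^(n−i)
p-value (one-sided, H₁ greater) = 0.00000
→ bracket: p<0.01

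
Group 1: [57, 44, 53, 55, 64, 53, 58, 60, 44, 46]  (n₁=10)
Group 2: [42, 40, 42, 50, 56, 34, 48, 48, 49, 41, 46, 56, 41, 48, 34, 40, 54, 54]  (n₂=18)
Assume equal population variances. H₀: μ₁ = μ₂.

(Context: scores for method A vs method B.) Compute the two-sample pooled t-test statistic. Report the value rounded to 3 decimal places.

x̄₁=53.400, s₁=6.867, n₁=10
x̄₂=45.722, s₂=6.884, n₂=18
s_p² = [9·6.867² + 17·6.884²]/26 = 47.3081
SE = √(s_p²·(1/10+1/18)) = 2.7128
t = (53.400−45.722)/2.7128 = 2.8303
df = 26

test statistic = 2.830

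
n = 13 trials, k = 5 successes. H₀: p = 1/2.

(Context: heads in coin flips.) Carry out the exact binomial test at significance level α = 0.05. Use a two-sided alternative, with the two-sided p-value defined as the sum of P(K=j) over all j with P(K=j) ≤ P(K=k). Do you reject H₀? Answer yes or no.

reject H₀: no

Exact binomial: n=13, k=5, p₀=1/2=0.5000
P(X=j) = C(n,j)·p₀^j·(1−p₀)^(n−j); p = Σ P(X=j) over j with P(X=j) ≤ P(X=5)
p-value (two-sided) = 0.58105
At α=0.05: p ≥ α → fail to reject H₀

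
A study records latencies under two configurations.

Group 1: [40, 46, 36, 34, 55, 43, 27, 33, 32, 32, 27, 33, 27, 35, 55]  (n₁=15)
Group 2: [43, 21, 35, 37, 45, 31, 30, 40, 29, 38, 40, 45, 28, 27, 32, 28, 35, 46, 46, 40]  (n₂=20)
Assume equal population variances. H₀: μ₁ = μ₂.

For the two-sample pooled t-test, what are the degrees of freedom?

degrees of freedom = 33

df = n₁ + n₂ − 2 = 15 + 20 − 2 = 33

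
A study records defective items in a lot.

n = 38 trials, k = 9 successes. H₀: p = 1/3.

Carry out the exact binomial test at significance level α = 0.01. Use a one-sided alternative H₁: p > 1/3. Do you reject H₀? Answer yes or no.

Exact binomial: n=38, k=9, p₀=1/3=0.3333
P(X≥9) from Σ C(n,i)·p₀^i·(1−p₀)^(n−i)
p-value (one-sided, H₁ greater) = 0.92790
At α=0.01: p ≥ α → fail to reject H₀

reject H₀: no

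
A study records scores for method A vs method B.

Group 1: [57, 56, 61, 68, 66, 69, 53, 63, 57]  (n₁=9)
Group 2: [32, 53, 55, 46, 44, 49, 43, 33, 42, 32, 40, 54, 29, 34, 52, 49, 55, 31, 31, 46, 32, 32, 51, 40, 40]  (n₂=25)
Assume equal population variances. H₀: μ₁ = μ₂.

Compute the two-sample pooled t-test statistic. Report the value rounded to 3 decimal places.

test statistic = 6.062

x̄₁=61.111, s₁=5.732, n₁=9
x̄₂=41.800, s₂=8.865, n₂=25
s_p² = [8·5.732² + 24·8.865²]/32 = 67.1528
SE = √(s_p²·(1/9+1/25)) = 3.1855
t = (61.111−41.800)/3.1855 = 6.0622
df = 32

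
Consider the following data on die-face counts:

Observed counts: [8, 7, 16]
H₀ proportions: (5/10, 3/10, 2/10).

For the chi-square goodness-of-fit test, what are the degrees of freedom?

df = k − 1 = 3 − 1 = 2

degrees of freedom = 2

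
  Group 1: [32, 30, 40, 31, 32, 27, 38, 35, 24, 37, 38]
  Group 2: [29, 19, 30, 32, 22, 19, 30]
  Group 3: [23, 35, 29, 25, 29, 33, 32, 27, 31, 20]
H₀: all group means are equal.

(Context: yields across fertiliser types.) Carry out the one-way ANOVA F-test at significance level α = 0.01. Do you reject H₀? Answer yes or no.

reject H₀: no

Group means [33.09, 25.86, 28.40], grand mean 29.607
SSB = Σnᵢ(x̄ᵢ−x̄)² = 246.512; SSW = ΣΣ(x−x̄ᵢ)² = 640.166
MSB = 246.512/2 = 123.2562; MSW = 640.166/25 = 25.6066
F = MSB/MSW = 4.8134
df = (2, 25)
p-value (upper-tail) = 0.01704
At α=0.01: p ≥ α → fail to reject H₀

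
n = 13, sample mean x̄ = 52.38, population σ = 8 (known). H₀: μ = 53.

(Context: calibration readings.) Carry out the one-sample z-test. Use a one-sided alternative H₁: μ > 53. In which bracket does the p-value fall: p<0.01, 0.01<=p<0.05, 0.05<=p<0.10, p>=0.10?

p-value bracket: p>=0.10

SE = σ/√n = 8/√13 = 2.2188
z = (x̄−μ₀)/SE = (52.38−53)/2.2188 = -0.2794
p-value (one-sided, H₁ greater) = 0.61004
→ bracket: p>=0.10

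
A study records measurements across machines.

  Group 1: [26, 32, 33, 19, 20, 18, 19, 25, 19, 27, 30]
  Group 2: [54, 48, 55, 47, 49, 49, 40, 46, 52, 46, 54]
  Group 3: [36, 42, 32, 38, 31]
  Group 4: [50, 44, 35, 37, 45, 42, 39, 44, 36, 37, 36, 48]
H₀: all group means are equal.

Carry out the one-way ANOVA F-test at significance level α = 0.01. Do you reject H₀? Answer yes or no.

Group means [24.36, 49.09, 35.80, 41.08], grand mean 37.949
SSB = Σnᵢ(x̄ᵢ−x̄)² = 3536.726; SSW = ΣΣ(x−x̄ᵢ)² = 887.171
MSB = 3536.726/3 = 1178.9087; MSW = 887.171/35 = 25.3477
F = MSB/MSW = 46.5094
df = (3, 35)
p-value (upper-tail) = 0.00000
At α=0.01: p < α → reject H₀

reject H₀: yes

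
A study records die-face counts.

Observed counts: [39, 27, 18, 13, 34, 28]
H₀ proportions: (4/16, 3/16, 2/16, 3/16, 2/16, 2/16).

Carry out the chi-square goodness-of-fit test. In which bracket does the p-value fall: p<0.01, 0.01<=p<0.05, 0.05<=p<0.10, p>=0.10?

p-value bracket: p<0.01

n = 159; E_i = n·p_i = [39.75, 29.81, 19.88, 29.81, 19.88, 19.88]
χ² = (39−39.75)²/39.75 + (27−29.81)²/29.81 + (18−19.88)²/19.88 + (13−29.81)²/29.81 + (34−19.88)²/19.88 + (28−19.88)²/19.88 = 23.2977
df = 5
p-value (upper-tail) = 0.00030
→ bracket: p<0.01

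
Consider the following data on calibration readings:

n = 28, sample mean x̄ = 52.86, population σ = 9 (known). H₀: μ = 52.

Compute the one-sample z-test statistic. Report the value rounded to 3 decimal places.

test statistic = 0.506

SE = σ/√n = 9/√28 = 1.7008
z = (x̄−μ₀)/SE = (52.86−52)/1.7008 = 0.5056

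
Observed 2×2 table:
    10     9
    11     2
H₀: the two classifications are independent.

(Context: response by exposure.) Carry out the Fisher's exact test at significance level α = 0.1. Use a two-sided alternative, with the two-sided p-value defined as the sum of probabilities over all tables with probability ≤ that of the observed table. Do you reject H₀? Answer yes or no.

Margins: r₁=19, r₂=13, c₁=21, c₂=11, n=32
p_obs = C(19,10)·C(13,11)/C(32,21); sum pmf over tables with pmf ≤ p_obs
p-value (two-sided) = 0.12795
At α=0.1: p ≥ α → fail to reject H₀

reject H₀: no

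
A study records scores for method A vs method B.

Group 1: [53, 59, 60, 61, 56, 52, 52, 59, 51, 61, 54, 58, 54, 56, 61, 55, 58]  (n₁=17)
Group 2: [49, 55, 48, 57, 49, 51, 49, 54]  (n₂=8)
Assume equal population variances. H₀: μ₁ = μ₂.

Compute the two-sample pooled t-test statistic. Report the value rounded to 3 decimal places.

test statistic = 3.395

x̄₁=56.471, s₁=3.430, n₁=17
x̄₂=51.500, s₂=3.381, n₂=8
s_p² = [16·3.430² + 7·3.381²]/23 = 11.6624
SE = √(s_p²·(1/17+1/8)) = 1.4642
t = (56.471−51.500)/1.4642 = 3.3948
df = 23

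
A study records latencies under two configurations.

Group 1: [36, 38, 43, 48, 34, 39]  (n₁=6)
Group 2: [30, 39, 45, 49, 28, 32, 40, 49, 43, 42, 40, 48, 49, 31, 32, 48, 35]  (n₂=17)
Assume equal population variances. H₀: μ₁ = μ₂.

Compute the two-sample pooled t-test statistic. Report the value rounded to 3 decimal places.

test statistic = -0.101

x̄₁=39.667, s₁=5.086, n₁=6
x̄₂=40.000, s₂=7.450, n₂=17
s_p² = [5·5.086² + 16·7.450²]/21 = 48.4444
SE = √(s_p²·(1/6+1/17)) = 3.3051
t = (39.667−40.000)/3.3051 = -0.1009
df = 21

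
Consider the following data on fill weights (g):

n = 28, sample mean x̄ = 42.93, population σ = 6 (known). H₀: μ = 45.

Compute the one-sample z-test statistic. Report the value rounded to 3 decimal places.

SE = σ/√n = 6/√28 = 1.1339
z = (x̄−μ₀)/SE = (42.93−45)/1.1339 = -1.8256

test statistic = -1.826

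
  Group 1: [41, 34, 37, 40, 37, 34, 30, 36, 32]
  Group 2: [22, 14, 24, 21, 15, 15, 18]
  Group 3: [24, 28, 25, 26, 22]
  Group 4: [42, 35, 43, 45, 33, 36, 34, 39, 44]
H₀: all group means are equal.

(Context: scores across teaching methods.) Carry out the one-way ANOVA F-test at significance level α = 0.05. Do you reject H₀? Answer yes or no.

reject H₀: yes

Group means [35.67, 18.43, 25.00, 39.00], grand mean 30.867
SSB = Σnᵢ(x̄ᵢ−x̄)² = 2057.752; SSW = ΣΣ(x−x̄ᵢ)² = 387.714
MSB = 2057.752/3 = 685.9175; MSW = 387.714/26 = 14.9121
F = MSB/MSW = 45.9974
df = (3, 26)
p-value (upper-tail) = 0.00000
At α=0.05: p < α → reject H₀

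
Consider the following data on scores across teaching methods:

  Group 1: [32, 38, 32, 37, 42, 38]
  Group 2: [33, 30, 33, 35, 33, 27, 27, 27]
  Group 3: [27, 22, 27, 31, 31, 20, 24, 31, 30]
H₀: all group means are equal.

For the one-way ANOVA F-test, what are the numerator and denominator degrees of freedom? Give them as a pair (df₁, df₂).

k = 3 groups, N = 23 total
df = (k−1, N−k) = (3−1, 23−3) = (2, 20)

degrees of freedom = [2, 20]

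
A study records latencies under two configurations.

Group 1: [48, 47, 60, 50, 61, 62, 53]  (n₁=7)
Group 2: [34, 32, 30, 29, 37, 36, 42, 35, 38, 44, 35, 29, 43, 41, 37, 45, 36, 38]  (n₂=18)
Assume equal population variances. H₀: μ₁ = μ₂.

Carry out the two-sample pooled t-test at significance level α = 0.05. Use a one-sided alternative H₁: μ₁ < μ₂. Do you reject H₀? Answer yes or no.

reject H₀: no

x̄₁=54.429, s₁=6.451, n₁=7
x̄₂=36.722, s₂=4.921, n₂=18
s_p² = [6·6.451² + 17·4.921²]/23 = 28.7533
SE = √(s_p²·(1/7+1/18)) = 2.3885
t = (54.429−36.722)/2.3885 = 7.4131
df = 23
p-value (one-sided, H₁ less) = 1.00000
At α=0.05: p ≥ α → fail to reject H₀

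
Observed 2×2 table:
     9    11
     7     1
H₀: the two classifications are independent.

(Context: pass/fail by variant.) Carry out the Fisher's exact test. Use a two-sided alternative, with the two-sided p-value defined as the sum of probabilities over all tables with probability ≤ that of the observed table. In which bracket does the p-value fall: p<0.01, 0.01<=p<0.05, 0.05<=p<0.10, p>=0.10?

p-value bracket: 0.05<=p<0.10

Margins: r₁=20, r₂=8, c₁=16, c₂=12, n=28
p_obs = C(20,9)·C(8,7)/C(28,16); sum pmf over tables with pmf ≤ p_obs
p-value (two-sided) = 0.08822
→ bracket: 0.05<=p<0.10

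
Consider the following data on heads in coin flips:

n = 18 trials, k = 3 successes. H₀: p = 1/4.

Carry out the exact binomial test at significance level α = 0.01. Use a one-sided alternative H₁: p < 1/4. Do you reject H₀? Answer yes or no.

Exact binomial: n=18, k=3, p₀=1/4=0.2500
P(X≤3) from Σ C(n,i)·p₀^i·(1−p₀)^(n−i)
p-value (one-sided, H₁ less) = 0.30569
At α=0.01: p ≥ α → fail to reject H₀

reject H₀: no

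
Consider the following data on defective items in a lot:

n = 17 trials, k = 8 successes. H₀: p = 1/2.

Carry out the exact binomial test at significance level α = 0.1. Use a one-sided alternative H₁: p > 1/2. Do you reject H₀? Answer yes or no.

reject H₀: no

Exact binomial: n=17, k=8, p₀=1/2=0.5000
P(X≥8) from Σ C(n,i)·p₀^i·(1−p₀)^(n−i)
p-value (one-sided, H₁ greater) = 0.68547
At α=0.1: p ≥ α → fail to reject H₀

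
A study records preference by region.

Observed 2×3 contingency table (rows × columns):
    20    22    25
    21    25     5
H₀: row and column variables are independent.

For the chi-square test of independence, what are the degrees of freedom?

df = (r−1)(c−1) = (2−1)·(3−1) = 2

degrees of freedom = 2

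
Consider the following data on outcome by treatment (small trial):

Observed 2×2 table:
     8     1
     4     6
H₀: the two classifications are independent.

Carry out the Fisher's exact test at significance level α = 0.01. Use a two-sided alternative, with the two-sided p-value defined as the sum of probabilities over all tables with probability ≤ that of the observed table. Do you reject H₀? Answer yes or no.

reject H₀: no

Margins: r₁=9, r₂=10, c₁=12, c₂=7, n=19
p_obs = C(9,8)·C(10,4)/C(19,12); sum pmf over tables with pmf ≤ p_obs
p-value (two-sided) = 0.05728
At α=0.01: p ≥ α → fail to reject H₀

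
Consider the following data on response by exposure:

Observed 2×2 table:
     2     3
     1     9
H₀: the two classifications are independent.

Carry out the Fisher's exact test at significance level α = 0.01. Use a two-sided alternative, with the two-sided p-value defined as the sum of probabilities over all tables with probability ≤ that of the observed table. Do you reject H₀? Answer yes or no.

Margins: r₁=5, r₂=10, c₁=3, c₂=12, n=15
p_obs = C(5,2)·C(10,1)/C(15,3); sum pmf over tables with pmf ≤ p_obs
p-value (two-sided) = 0.24176
At α=0.01: p ≥ α → fail to reject H₀

reject H₀: no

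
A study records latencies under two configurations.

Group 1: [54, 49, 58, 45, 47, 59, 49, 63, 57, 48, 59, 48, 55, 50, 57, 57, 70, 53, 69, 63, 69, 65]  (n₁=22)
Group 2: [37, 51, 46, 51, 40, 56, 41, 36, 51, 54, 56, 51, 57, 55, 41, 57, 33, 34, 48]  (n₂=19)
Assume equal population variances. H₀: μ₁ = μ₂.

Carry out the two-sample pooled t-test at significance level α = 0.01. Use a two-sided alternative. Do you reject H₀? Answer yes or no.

reject H₀: yes

x̄₁=56.545, s₁=7.589, n₁=22
x̄₂=47.105, s₂=8.326, n₂=19
s_p² = [21·7.589² + 18·8.326²]/39 = 63.0063
SE = √(s_p²·(1/22+1/19)) = 2.4860
t = (56.545−47.105)/2.4860 = 3.7974
df = 39
p-value (two-sided) = 0.00050
At α=0.01: p < α → reject H₀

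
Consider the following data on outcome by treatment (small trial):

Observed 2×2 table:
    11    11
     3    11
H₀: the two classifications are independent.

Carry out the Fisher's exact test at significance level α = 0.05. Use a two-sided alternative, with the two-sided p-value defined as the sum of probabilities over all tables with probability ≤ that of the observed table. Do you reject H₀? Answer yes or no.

Margins: r₁=22, r₂=14, c₁=14, c₂=22, n=36
p_obs = C(22,11)·C(14,3)/C(36,14); sum pmf over tables with pmf ≤ p_obs
p-value (two-sided) = 0.16005
At α=0.05: p ≥ α → fail to reject H₀

reject H₀: no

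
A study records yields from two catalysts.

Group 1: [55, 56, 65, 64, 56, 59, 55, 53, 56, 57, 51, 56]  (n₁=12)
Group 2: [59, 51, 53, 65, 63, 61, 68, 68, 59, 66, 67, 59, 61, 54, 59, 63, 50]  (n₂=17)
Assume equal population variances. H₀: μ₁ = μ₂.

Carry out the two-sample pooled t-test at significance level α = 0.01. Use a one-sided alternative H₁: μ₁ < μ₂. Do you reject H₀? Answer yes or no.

x̄₁=56.917, s₁=4.055, n₁=12
x̄₂=60.353, s₂=5.733, n₂=17
s_p² = [11·4.055² + 16·5.733²]/27 = 26.1777
SE = √(s_p²·(1/12+1/17)) = 1.9291
t = (56.917−60.353)/1.9291 = -1.7813
df = 27
p-value (one-sided, H₁ less) = 0.04306
At α=0.01: p ≥ α → fail to reject H₀

reject H₀: no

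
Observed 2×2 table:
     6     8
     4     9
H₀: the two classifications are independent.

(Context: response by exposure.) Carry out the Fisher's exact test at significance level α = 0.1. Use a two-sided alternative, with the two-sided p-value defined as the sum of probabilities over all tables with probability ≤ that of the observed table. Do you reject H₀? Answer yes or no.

reject H₀: no

Margins: r₁=14, r₂=13, c₁=10, c₂=17, n=27
p_obs = C(14,6)·C(13,4)/C(27,10); sum pmf over tables with pmf ≤ p_obs
p-value (two-sided) = 0.69458
At α=0.1: p ≥ α → fail to reject H₀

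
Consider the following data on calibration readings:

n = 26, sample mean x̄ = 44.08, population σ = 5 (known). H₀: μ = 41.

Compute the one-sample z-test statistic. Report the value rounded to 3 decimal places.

SE = σ/√n = 5/√26 = 0.9806
z = (x̄−μ₀)/SE = (44.08−41)/0.9806 = 3.1410

test statistic = 3.141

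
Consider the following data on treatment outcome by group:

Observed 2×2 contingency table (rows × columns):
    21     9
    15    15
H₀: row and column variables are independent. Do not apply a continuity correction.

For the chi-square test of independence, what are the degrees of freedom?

degrees of freedom = 1

df = (r−1)(c−1) = (2−1)·(2−1) = 1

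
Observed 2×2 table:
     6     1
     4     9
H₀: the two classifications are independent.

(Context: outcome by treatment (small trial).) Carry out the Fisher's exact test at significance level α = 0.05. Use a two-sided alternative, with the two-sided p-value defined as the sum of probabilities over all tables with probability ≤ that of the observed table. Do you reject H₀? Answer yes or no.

reject H₀: no

Margins: r₁=7, r₂=13, c₁=10, c₂=10, n=20
p_obs = C(7,6)·C(13,4)/C(20,10); sum pmf over tables with pmf ≤ p_obs
p-value (two-sided) = 0.05728
At α=0.05: p ≥ α → fail to reject H₀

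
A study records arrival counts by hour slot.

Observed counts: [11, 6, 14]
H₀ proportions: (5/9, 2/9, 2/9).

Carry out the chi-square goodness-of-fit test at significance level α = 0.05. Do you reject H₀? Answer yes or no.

n = 31; E_i = n·p_i = [17.22, 6.89, 6.89]
χ² = (11−17.22)²/17.22 + (6−6.89)²/6.89 + (14−6.89)²/6.89 = 9.7032
df = 2
p-value (upper-tail) = 0.00782
At α=0.05: p < α → reject H₀

reject H₀: yes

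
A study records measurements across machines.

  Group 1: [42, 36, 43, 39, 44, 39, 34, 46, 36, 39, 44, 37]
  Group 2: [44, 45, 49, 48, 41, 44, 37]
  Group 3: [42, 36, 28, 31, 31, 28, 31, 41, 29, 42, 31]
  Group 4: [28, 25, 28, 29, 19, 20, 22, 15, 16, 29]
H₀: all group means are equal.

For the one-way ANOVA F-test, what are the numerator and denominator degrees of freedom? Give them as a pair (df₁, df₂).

degrees of freedom = [3, 36]

k = 4 groups, N = 40 total
df = (k−1, N−k) = (4−1, 40−4) = (3, 36)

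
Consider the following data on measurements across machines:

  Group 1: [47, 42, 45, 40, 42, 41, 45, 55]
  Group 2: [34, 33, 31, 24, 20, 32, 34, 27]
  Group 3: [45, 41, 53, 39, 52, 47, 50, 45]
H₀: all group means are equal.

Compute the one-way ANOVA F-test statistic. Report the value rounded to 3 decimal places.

test statistic = 28.191

Group means [44.62, 29.38, 46.50], grand mean 40.167
SSB = Σnᵢ(x̄ᵢ−x̄)² = 1411.583; SSW = ΣΣ(x−x̄ᵢ)² = 525.750
MSB = 1411.583/2 = 705.7917; MSW = 525.750/21 = 25.0357
F = MSB/MSW = 28.1914
df = (2, 21)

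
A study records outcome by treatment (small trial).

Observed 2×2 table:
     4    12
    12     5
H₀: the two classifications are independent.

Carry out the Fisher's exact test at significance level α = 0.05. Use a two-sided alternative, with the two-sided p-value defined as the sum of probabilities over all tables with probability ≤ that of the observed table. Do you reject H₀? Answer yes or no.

Margins: r₁=16, r₂=17, c₁=16, c₂=17, n=33
p_obs = C(16,4)·C(17,12)/C(33,16); sum pmf over tables with pmf ≤ p_obs
p-value (two-sided) = 0.01492
At α=0.05: p < α → reject H₀

reject H₀: yes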